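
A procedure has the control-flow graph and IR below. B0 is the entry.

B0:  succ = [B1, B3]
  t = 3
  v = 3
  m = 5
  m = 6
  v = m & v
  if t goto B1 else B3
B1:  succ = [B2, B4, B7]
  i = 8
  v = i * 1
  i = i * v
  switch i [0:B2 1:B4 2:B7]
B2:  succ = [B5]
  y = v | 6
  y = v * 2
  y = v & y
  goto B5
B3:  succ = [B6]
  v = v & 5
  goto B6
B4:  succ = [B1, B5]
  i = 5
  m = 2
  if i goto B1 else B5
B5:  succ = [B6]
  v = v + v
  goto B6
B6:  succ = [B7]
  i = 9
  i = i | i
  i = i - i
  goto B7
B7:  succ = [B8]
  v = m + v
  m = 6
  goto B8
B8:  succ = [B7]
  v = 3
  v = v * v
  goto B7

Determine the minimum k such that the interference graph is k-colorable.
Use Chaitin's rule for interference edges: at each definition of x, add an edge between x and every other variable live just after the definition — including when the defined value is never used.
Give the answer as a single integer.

Per-block:
  B0: {m,t,v} / ∅
  B1: {i,v} / ∅
  B2: {y} / {v}
  B3: {v} / {v}
  B4: {i,m} / ∅
  B5: {v} / {v}
  B6: {i} / ∅
  B7: {m,v} / {m,v}
  B8: {v} / ∅

Backward fixpoint:
  B0: in=∅ out={m,v}
  B1: in={m} out={m,v}
  B2: in={m,v} out={m,v}
  B3: in={m,v} out={m,v}
  B4: in={v} out={m,v}
  B5: in={m,v} out={m,v}
  B6: in={m,v} out={m,v}
  B7: in={m,v} out={m}
  B8: in={m} out={m,v}

Interference:
  i↔{m,v}
  m↔{i,t,v,y}
  t↔{m,v}
  v↔{i,m,t,y}
  y↔{m,v}

Chromatic number:
  {i,m,v} pairwise interfere (3-clique) ⇒ χ ≥ 3
  assign i→c2 m→c0 t→c2 v→c1 y→c2 — no edge inside a register ⇒ χ ≤ 3
  χ = 3

Answer: 3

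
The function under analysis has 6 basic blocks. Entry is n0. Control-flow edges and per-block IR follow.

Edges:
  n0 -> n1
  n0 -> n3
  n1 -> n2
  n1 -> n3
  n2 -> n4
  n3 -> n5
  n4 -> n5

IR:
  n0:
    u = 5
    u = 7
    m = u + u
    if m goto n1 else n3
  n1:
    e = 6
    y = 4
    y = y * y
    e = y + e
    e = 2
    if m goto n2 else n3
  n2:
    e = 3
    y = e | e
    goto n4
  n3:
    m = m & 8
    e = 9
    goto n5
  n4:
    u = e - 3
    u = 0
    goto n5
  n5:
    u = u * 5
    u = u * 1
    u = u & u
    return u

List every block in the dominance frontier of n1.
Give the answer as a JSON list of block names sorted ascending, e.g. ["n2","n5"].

Answer: ["n3", "n5"]

Analysis:
idom tree: n1←n0 n2←n1 n3←n0 n4←n2 n5←n0
Dom at joins:
  n3: preds {n0,n1}: {n0} ∩ {n0,n1} = {n0}; idom=n0
  n5: preds {n3,n4}: {n0,n3} ∩ {n0,n1,n2,n4} = {n0}; idom=n0

Frontier:
  join n3 pred n0: · stop@n0
  join n3 pred n1: n1 stop@n0
  join n5 pred n3: n3 stop@n0
  join n5 pred n4: n4→n2→n1 stop@n0
  DF(n0)=∅
  DF(n1)={n3,n5}
  DF(n2)={n5}
  DF(n3)={n5}
  DF(n4)={n5}
  DF(n5)=∅

DF(n1) = ["n3", "n5"]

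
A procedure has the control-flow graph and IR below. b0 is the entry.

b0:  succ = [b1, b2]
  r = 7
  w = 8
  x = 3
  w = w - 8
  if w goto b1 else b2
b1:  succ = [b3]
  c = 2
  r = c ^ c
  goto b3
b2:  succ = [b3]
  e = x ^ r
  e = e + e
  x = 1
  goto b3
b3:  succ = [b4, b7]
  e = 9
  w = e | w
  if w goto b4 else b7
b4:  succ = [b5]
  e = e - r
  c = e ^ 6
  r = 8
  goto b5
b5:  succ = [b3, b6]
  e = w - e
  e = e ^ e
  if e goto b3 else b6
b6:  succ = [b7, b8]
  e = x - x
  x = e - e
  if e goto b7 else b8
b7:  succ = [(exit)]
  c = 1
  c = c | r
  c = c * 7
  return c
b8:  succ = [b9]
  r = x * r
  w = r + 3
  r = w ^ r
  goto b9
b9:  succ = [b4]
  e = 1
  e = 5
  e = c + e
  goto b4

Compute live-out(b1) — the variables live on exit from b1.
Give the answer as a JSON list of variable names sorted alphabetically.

Answer: ["r", "w", "x"]

Analysis:
def/use:
  b0 def {r,w,x} use ∅
  b1 def {c,r} use ∅
  b2 def {e,x} use {r,x}
  b3 def {e,w} use {w}
  b4 def {c,e,r} use {e,r}
  b5 def {e} use {e,w}
  b6 def {e,x} use {x}
  b7 def {c} use {r}
  b8 def {r,w} use {r,x}
  b9 def {e} use {c}

Live sets:
  b0 li=∅ lo={r,w,x}
  b1 li={w,x} lo={r,w,x}
  b2 li={r,w,x} lo={r,w,x}
  b3 li={r,w,x} lo={e,r,w,x}
  b4 li={e,r,w,x} lo={c,e,r,w,x}
  b5 li={c,e,r,w,x} lo={c,r,w,x}
  b6 li={c,r,x} lo={c,r,x}
  b7 li={r} lo=∅
  b8 li={c,r,x} lo={c,r,w,x}
  b9 li={c,r,w,x} lo={e,r,w,x}

live-out(b1) = ["r", "w", "x"]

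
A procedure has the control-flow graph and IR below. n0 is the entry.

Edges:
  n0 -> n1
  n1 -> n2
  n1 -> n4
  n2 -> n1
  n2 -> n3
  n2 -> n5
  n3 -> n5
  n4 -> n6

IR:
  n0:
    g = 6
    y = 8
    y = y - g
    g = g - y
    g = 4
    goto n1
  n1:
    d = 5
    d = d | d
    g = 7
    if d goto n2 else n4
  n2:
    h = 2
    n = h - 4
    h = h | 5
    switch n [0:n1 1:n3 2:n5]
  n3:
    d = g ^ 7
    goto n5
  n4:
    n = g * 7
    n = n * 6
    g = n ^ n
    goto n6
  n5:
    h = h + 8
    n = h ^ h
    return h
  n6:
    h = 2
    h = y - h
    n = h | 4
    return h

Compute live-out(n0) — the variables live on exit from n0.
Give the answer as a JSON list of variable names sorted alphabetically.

def/use:
  n0: {g,y} / ∅
  n1: {d,g} / ∅
  n2: {h,n} / ∅
  n3: {d} / {g}
  n4: {g,n} / {g}
  n5: {h,n} / {h}
  n6: {h,n} / {y}

Liveness:
  n0 li=∅ lo={y}
  n1 li={y} lo={g,y}
  n2 li={g,y} lo={g,h,y}
  n3 li={g,h} lo={h}
  n4 li={g,y} lo={y}
  n5 li={h} lo=∅
  n6 li={y} lo=∅

live-out(n0) = ["y"]

Answer: ["y"]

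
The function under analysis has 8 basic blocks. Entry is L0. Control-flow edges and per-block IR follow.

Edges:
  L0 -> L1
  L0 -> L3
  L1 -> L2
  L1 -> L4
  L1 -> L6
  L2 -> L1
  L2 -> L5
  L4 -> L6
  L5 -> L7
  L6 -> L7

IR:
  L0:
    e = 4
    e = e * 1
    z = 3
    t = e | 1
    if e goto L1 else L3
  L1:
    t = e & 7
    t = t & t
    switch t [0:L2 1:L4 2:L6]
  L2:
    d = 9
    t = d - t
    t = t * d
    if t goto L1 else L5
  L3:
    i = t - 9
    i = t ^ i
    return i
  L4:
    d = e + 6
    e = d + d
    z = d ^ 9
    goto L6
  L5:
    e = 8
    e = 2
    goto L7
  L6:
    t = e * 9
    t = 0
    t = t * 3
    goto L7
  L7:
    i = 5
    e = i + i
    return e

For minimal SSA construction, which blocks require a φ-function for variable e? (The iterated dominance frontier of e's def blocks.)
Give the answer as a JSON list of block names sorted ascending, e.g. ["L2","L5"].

Answer: ["L6", "L7"]

Derivation:
idom tree: L1←L0 L2←L1 L3←L0 L4←L1 L5←L2 L6←L1 L7←L1
Join-block Dom:
  L1: preds {L0,L2}: {L0} ∩ {L0,L1,L2} = {L0}; idom=L0
  L6: preds {L1,L4}: {L0,L1} ∩ {L0,L1,L4} = {L0,L1}; idom=L1
  L7: preds {L5,L6}: {L0,L1,L2,L5} ∩ {L0,L1,L6} = {L0,L1}; idom=L1

DF derivation:
  L1←L0: walk · to L0
  L1←L2: walk L2→L1 to L0
  L6←L1: walk · to L1
  L6←L4: walk L4 to L1
  L7←L5: walk L5→L2 to L1
  L7←L6: walk L6 to L1
  L0: DF=∅
  L1: DF={L1}
  L2: DF={L1,L7}
  L3: DF=∅
  L4: DF={L6}
  L5: DF={L7}
  L6: DF={L7}
  L7: DF=∅

φ for e: defs {L0,L4,L5,L7}
  DF⁺ = {L6,L7}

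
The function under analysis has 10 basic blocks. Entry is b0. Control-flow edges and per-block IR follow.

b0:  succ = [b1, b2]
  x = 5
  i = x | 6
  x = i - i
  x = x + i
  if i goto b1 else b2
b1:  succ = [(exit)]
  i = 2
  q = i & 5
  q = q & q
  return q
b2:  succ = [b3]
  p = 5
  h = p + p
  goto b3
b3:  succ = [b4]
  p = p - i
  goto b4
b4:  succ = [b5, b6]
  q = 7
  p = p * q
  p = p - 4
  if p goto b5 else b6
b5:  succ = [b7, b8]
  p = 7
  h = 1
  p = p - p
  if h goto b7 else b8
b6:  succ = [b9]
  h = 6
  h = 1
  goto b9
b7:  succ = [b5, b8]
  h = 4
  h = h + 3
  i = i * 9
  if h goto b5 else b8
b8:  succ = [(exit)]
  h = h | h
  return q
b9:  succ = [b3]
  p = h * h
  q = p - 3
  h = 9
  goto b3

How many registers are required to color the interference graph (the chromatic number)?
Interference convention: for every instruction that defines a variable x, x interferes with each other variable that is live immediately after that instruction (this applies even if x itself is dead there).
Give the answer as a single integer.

Answer: 4

Derivation:
Per-block:
  b0 def {i,x} use ∅
  b1 def {i,q} use ∅
  b2 def {h,p} use ∅
  b3 def {p} use {i,p}
  b4 def {p,q} use {p}
  b5 def {h,p} use ∅
  b6 def {h} use ∅
  b7 def {h,i} use {i}
  b8 def {h} use {h,q}
  b9 def {h,p,q} use {h}

Liveness:
  b0: in=∅ out={i}
  b1: in=∅ out=∅
  b2: in={i} out={i,p}
  b3: in={i,p} out={i,p}
  b4: in={i,p} out={i,q}
  b5: in={i,q} out={h,i,q}
  b6: in={i} out={h,i}
  b7: in={i,q} out={h,i,q}
  b8: in={h,q} out=∅
  b9: in={h,i} out={i,p}

Interfere edges:
  h↔{i,p,q}
  i↔{h,p,q,x}
  p↔{h,i,q}
  q↔{h,i,p}
  x↔{i}

Registers:
  clique {h,i,p,q} ⇒ need ≥ 4
  assign h→r1 i→r0 p→r2 q→r3 x→r1 — no edge inside a register ⇒ χ ≤ 4
  χ = 4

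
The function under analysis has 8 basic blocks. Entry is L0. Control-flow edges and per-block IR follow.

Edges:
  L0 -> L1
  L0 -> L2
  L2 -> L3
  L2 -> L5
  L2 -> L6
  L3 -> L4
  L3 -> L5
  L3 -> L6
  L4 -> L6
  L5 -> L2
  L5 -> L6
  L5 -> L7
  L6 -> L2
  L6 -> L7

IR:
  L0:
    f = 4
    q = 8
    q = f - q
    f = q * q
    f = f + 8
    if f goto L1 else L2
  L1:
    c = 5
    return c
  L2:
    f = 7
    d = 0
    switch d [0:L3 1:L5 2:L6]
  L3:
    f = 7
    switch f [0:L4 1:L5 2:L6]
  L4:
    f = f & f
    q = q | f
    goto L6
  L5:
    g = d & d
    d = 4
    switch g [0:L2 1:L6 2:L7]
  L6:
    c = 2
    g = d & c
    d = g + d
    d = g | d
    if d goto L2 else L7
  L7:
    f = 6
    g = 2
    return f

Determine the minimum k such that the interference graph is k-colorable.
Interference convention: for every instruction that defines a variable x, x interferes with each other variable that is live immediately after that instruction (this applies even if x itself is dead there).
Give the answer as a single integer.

Answer: 4

Working:
Block summaries:
  L0 def {f,q} use ∅
  L1 def {c} use ∅
  L2 def {d,f} use ∅
  L3 def {f} use ∅
  L4 def {f,q} use {f,q}
  L5 def {d,g} use {d}
  L6 def {c,d,g} use {d}
  L7 def {f,g} use ∅

Backward fixpoint:
  live L0: ∅→{q}
  live L1: ∅→∅
  live L2: {q}→{d,q}
  live L3: {d,q}→{d,f,q}
  live L4: {d,f,q}→{d,q}
  live L5: {d,q}→{d,q}
  live L6: {d,q}→{q}
  live L7: ∅→∅

Interfere edges:
  c: {d,q}
  d: {c,f,g,q}
  f: {d,g,q}
  g: {d,f,q}
  q: {c,d,f,g}

Chromatic number:
  lower bound: {d,f,g,q} mutually conflict ⇒ χ ≥ 4
  4-colouring: r0={d}  r1={q}  r2={c,f}  r3={g}
  χ = 4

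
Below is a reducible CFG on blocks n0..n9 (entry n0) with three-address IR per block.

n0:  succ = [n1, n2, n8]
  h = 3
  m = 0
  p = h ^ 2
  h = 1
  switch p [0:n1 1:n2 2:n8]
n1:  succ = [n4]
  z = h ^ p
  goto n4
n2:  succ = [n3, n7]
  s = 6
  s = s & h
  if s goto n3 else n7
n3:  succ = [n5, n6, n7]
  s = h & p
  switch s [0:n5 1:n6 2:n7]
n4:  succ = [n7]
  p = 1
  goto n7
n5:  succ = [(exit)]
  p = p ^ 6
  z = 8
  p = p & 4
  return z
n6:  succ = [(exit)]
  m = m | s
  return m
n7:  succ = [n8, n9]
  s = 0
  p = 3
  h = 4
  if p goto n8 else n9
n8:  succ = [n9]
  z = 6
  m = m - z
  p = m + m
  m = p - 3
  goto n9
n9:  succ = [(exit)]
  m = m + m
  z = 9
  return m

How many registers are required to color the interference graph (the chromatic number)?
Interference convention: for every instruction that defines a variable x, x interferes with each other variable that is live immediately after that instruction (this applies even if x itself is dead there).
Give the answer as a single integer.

Answer: 4

Derivation:
Block summaries:
  n0: def={h,m,p} ue=∅
  n1: def={z} ue={h,p}
  n2: def={s} ue={h}
  n3: def={s} ue={h,p}
  n4: def={p} ue=∅
  n5: def={p,z} ue={p}
  n6: def={m} ue={m,s}
  n7: def={h,p,s} ue=∅
  n8: def={m,p,z} ue={m}
  n9: def={m,z} ue={m}

Backward fixpoint:
  n0 li=∅ lo={h,m,p}
  n1 li={h,m,p} lo={m}
  n2 li={h,m,p} lo={h,m,p}
  n3 li={h,m,p} lo={m,p,s}
  n4 li={m} lo={m}
  n5 li={p} lo=∅
  n6 li={m,s} lo=∅
  n7 li={m} lo={m}
  n8 li={m} lo={m}
  n9 li={m} lo=∅

Interfere edges:
  h: {m,p,s}
  m: {h,p,s,z}
  p: {h,m,s,z}
  s: {h,m,p}
  z: {m,p}

Colouring:
  clique {h,m,p,s} ⇒ need ≥ 4
  assign h→c2 m→c0 p→c1 s→c3 z→c2 — no edge inside a register ⇒ χ ≤ 4
  χ = 4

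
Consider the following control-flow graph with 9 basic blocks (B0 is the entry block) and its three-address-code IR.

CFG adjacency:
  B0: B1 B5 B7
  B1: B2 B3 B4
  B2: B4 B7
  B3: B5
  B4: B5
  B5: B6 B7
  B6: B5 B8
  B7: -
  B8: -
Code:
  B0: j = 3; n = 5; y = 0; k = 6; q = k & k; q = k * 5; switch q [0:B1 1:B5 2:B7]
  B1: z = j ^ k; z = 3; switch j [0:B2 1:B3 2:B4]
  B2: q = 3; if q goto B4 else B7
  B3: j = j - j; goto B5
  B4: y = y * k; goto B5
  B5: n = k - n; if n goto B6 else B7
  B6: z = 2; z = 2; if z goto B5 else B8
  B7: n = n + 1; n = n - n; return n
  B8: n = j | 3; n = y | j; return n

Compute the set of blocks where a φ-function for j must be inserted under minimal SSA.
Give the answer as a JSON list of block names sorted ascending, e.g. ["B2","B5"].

idom tree: B1←B0 B2←B1 B3←B1 B4←B1 B5←B0 B6←B5 B7←B0 B8←B6
Join-block Dom:
  B4: preds {B1,B2}: {B0,B1} ∩ {B0,B1,B2} = {B0,B1}; idom=B1
  B5: preds {B0,B3,B4,B6}: {B0} ∩ {B0,B1,B3} ∩ {B0,B1,B4} ∩ {B0,B5,B6} = {B0}; idom=B0
  B7: preds {B0,B2,B5}: {B0} ∩ {B0,B1,B2} ∩ {B0,B5} = {B0}; idom=B0

DF derivation:
  join B4 pred B1: · stop@B1
  join B4 pred B2: B2 stop@B1
  join B5 pred B0: · stop@B0
  join B5 pred B3: B3→B1 stop@B0
  join B5 pred B4: B4→B1 stop@B0
  join B5 pred B6: B6→B5 stop@B0
  join B7 pred B0: · stop@B0
  join B7 pred B2: B2→B1 stop@B0
  join B7 pred B5: B5 stop@B0
  B0 → ∅
  B1 → {B5,B7}
  B2 → {B4,B7}
  B3 → {B5}
  B4 → {B5}
  B5 → {B5,B7}
  B6 → {B5}
  B7 → ∅
  B8 → ∅

φ for j: defs {B0,B3}
  DF⁺ = {B5,B7}

Answer: ["B5", "B7"]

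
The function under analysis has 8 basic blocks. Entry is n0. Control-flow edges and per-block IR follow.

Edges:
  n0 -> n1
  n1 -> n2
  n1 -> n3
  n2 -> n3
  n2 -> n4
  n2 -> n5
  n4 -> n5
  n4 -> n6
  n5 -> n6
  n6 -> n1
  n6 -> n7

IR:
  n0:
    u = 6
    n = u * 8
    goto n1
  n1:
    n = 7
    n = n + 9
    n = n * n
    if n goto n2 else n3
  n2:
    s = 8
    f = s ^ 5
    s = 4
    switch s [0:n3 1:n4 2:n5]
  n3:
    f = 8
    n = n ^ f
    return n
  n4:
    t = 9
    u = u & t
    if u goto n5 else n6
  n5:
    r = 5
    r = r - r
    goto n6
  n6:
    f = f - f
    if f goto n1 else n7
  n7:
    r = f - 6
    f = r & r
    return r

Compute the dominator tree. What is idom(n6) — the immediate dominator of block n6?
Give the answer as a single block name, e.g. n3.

idom tree: n1←n0 n2←n1 n3←n1 n4←n2 n5←n2 n6←n2 n7←n6
Join-block Dom:
  n1: preds {n0,n6}: {n0} ∩ {n0,n1,n2,n6} = {n0}; idom=n0
  n3: preds {n1,n2}: {n0,n1} ∩ {n0,n1,n2} = {n0,n1}; idom=n1
  n5: preds {n2,n4}: {n0,n1,n2} ∩ {n0,n1,n2,n4} = {n0,n1,n2}; idom=n2
  n6: preds {n4,n5}: {n0,n1,n2,n4} ∩ {n0,n1,n2,n5} = {n0,n1,n2}; idom=n2

idom(n6) = n2

Answer: n2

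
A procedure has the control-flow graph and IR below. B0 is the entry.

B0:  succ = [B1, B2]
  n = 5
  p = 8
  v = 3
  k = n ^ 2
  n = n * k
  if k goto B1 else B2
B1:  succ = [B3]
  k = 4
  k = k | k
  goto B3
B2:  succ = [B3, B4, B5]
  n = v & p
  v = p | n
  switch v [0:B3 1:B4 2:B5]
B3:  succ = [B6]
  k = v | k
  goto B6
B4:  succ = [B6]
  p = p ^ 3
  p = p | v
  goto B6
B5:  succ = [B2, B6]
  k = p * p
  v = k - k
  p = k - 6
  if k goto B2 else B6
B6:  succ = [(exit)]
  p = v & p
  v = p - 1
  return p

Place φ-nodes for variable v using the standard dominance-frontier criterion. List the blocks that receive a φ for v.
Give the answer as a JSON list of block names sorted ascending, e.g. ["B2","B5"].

idom tree: B1←B0 B2←B0 B3←B0 B4←B2 B5←B2 B6←B0
Join-block Dom:
  B2: preds {B0,B5}: {B0} ∩ {B0,B2,B5} = {B0}; idom=B0
  B3: preds {B1,B2}: {B0,B1} ∩ {B0,B2} = {B0}; idom=B0
  B6: preds {B3,B4,B5}: {B0,B3} ∩ {B0,B2,B4} ∩ {B0,B2,B5} = {B0}; idom=B0

Frontier:
  join B2 pred B0: · stop@B0
  join B2 pred B5: B5→B2 stop@B0
  join B3 pred B1: B1 stop@B0
  join B3 pred B2: B2 stop@B0
  join B6 pred B3: B3 stop@B0
  join B6 pred B4: B4→B2 stop@B0
  join B6 pred B5: B5→B2 stop@B0
  B0: DF=∅
  B1: DF={B3}
  B2: DF={B2,B3,B6}
  B3: DF={B6}
  B4: DF={B6}
  B5: DF={B2,B6}
  B6: DF=∅

φ for v: defs {B0,B2,B5,B6}
  DF⁺ = {B2,B3,B6}

Answer: ["B2", "B3", "B6"]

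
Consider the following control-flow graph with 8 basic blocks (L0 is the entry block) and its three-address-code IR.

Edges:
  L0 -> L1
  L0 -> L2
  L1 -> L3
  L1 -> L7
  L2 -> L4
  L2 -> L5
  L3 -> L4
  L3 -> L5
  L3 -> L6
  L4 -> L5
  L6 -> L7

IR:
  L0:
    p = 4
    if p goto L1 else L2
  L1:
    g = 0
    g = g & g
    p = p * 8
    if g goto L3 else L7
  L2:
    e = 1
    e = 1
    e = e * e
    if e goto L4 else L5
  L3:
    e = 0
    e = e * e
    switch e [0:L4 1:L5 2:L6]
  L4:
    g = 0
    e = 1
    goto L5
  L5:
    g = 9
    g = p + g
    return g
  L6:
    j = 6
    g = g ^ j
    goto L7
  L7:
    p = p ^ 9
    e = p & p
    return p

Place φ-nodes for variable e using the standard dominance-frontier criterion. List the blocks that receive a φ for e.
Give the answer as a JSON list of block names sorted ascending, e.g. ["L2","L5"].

Answer: ["L4", "L5", "L7"]

Derivation:
idom tree: L1←L0 L2←L0 L3←L1 L4←L0 L5←L0 L6←L3 L7←L1
Dom∩ at merges:
  L4: preds {L2,L3}: {L0,L2} ∩ {L0,L1,L3} = {L0}; idom=L0
  L5: preds {L2,L3,L4}: {L0,L2} ∩ {L0,L1,L3} ∩ {L0,L4} = {L0}; idom=L0
  L7: preds {L1,L6}: {L0,L1} ∩ {L0,L1,L3,L6} = {L0,L1}; idom=L1

DF derivation:
  join L4 pred L2: L2 stop@L0
  join L4 pred L3: L3→L1 stop@L0
  join L5 pred L2: L2 stop@L0
  join L5 pred L3: L3→L1 stop@L0
  join L5 pred L4: L4 stop@L0
  join L7 pred L1: · stop@L1
  join L7 pred L6: L6→L3 stop@L1
  L0 → ∅
  L1 → {L4,L5}
  L2 → {L4,L5}
  L3 → {L4,L5,L7}
  L4 → {L5}
  L5 → ∅
  L6 → {L7}
  L7 → ∅

φ for e: defs {L2,L3,L4,L7}
  DF⁺ = {L4,L5,L7}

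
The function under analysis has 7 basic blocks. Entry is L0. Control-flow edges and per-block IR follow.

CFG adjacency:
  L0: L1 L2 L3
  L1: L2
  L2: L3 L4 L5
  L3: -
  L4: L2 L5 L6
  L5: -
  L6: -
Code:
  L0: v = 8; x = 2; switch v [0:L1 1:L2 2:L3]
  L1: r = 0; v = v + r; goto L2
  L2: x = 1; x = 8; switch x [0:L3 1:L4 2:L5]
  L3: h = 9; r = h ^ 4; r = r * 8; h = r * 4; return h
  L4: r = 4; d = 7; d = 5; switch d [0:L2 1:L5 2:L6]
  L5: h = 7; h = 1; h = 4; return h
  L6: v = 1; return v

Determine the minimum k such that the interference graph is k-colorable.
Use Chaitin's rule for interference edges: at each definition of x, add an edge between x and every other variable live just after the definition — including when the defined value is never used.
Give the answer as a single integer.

Block summaries:
  L0: {v,x} / ∅
  L1: {r,v} / {v}
  L2: {x} / ∅
  L3: {h,r} / ∅
  L4: {d,r} / ∅
  L5: {h} / ∅
  L6: {v} / ∅

Liveness:
  live L0: ∅→{v}
  live L1: {v}→∅
  live L2: ∅→∅
  live L3: ∅→∅
  live L4: ∅→∅
  live L5: ∅→∅
  live L6: ∅→∅

Conflict graph:
  d↔∅
  h↔∅
  r↔{v}
  v↔{r,x}
  x↔{v}

Registers:
  {r,v} pairwise interfere (2-clique) ⇒ χ ≥ 2
  2-colouring: R0={d,h,v}  R1={r,x}
  χ = 2

Answer: 2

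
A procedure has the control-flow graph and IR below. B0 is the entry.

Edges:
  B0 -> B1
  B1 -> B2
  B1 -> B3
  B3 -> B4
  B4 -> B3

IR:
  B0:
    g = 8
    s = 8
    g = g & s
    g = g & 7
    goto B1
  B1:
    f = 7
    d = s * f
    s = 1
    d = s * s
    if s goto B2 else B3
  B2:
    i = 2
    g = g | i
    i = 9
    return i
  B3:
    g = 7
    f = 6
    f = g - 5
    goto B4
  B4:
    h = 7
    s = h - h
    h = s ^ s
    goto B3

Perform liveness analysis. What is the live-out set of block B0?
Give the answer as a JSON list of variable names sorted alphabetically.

Block summaries:
  B0: {g,s} / ∅
  B1: {d,f,s} / {s}
  B2: {g,i} / {g}
  B3: {f,g} / ∅
  B4: {h,s} / ∅

Live sets:
  B0 li=∅ lo={g,s}
  B1 li={g,s} lo={g}
  B2 li={g} lo=∅
  B3 li=∅ lo=∅
  B4 li=∅ lo=∅

live-out(B0) = ["g", "s"]

Answer: ["g", "s"]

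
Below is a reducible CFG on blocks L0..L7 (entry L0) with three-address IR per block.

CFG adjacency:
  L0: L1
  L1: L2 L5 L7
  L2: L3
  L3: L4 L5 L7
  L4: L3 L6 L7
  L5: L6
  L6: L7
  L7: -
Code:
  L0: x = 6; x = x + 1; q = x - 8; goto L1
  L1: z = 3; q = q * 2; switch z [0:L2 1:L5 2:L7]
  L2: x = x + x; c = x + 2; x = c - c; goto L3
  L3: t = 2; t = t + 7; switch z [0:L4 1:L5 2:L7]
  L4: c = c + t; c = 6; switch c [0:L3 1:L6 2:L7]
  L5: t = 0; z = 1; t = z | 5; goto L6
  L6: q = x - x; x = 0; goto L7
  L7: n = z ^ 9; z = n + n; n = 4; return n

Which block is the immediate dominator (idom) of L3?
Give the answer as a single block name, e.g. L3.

Answer: L2

Working:
idom tree: L1←L0 L2←L1 L3←L2 L4←L3 L5←L1 L6←L1 L7←L1
Dom at joins:
  L3: preds {L2,L4}: {L0,L1,L2} ∩ {L0,L1,L2,L3,L4} = {L0,L1,L2}; idom=L2
  L5: preds {L1,L3}: {L0,L1} ∩ {L0,L1,L2,L3} = {L0,L1}; idom=L1
  L6: preds {L4,L5}: {L0,L1,L2,L3,L4} ∩ {L0,L1,L5} = {L0,L1}; idom=L1
  L7: preds {L1,L3,L4,L6}: {L0,L1} ∩ {L0,L1,L2,L3} ∩ {L0,L1,L2,L3,L4} ∩ {L0,L1,L6} = {L0,L1}; idom=L1

idom(L3) = L2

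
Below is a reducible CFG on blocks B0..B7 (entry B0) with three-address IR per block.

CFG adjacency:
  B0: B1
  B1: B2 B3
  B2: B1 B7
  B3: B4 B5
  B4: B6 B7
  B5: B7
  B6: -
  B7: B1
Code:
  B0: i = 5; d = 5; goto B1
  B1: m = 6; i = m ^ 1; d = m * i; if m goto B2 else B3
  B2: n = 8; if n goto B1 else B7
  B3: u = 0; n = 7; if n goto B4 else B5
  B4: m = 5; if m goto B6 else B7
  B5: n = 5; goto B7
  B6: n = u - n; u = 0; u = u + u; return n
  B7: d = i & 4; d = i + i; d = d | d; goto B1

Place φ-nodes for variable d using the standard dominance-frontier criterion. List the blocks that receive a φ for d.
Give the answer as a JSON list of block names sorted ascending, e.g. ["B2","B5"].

Answer: ["B1"]

Derivation:
idom tree: B1←B0 B2←B1 B3←B1 B4←B3 B5←B3 B6←B4 B7←B1
Join-block Dom:
  B1: preds {B0,B2,B7}: {B0} ∩ {B0,B1,B2} ∩ {B0,B1,B7} = {B0}; idom=B0
  B7: preds {B2,B4,B5}: {B0,B1,B2} ∩ {B0,B1,B3,B4} ∩ {B0,B1,B3,B5} = {B0,B1}; idom=B1

DF walk-up:
  join B1 pred B0: · stop@B0
  join B1 pred B2: B2→B1 stop@B0
  join B1 pred B7: B7→B1 stop@B0
  join B7 pred B2: B2 stop@B1
  join B7 pred B4: B4→B3 stop@B1
  join B7 pred B5: B5→B3 stop@B1
  DF(B0)=∅
  DF(B1)={B1}
  DF(B2)={B1,B7}
  DF(B3)={B7}
  DF(B4)={B7}
  DF(B5)={B7}
  DF(B6)=∅
  DF(B7)={B1}

φ for d: defs {B0,B1,B7}
  DF⁺ = {B1}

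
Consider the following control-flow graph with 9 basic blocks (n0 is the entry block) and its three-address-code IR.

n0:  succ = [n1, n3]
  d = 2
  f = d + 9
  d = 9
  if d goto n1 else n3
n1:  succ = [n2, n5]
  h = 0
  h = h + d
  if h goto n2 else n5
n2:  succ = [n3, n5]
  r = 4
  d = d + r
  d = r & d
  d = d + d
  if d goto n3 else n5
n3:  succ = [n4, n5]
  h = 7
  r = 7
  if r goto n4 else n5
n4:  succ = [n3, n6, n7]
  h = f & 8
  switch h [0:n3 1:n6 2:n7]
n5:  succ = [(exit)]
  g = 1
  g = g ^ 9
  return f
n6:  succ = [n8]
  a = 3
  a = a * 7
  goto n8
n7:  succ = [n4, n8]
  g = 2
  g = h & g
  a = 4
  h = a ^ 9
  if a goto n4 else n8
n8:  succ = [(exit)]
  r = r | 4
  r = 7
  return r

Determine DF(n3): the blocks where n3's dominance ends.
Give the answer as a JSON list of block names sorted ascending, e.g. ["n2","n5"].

idom tree: n1←n0 n2←n1 n3←n0 n4←n3 n5←n0 n6←n4 n7←n4 n8←n4
Dom at joins:
  n3: preds {n0,n2,n4}: {n0} ∩ {n0,n1,n2} ∩ {n0,n3,n4} = {n0}; idom=n0
  n4: preds {n3,n7}: {n0,n3} ∩ {n0,n3,n4,n7} = {n0,n3}; idom=n3
  n5: preds {n1,n2,n3}: {n0,n1} ∩ {n0,n1,n2} ∩ {n0,n3} = {n0}; idom=n0
  n8: preds {n6,n7}: {n0,n3,n4,n6} ∩ {n0,n3,n4,n7} = {n0,n3,n4}; idom=n4

Frontier:
  n3←n0: walk · to n0
  n3←n2: walk n2→n1 to n0
  n3←n4: walk n4→n3 to n0
  n4←n3: walk · to n3
  n4←n7: walk n7→n4 to n3
  n5←n1: walk n1 to n0
  n5←n2: walk n2→n1 to n0
  n5←n3: walk n3 to n0
  n8←n6: walk n6 to n4
  n8←n7: walk n7 to n4
  n0: DF=∅
  n1: DF={n3,n5}
  n2: DF={n3,n5}
  n3: DF={n3,n5}
  n4: DF={n3,n4}
  n5: DF=∅
  n6: DF={n8}
  n7: DF={n4,n8}
  n8: DF=∅

DF(n3) = ["n3", "n5"]

Answer: ["n3", "n5"]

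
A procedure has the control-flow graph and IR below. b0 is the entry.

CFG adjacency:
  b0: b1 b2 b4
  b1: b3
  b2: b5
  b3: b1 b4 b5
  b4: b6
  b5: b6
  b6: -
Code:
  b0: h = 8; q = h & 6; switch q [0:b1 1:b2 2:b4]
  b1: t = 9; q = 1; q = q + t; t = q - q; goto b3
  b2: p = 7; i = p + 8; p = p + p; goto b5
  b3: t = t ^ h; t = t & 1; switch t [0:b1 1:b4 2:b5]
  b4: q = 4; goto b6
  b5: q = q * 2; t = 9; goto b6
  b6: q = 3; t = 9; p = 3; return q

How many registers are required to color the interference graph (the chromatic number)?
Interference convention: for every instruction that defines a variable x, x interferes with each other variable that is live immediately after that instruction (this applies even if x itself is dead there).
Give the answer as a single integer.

def/use:
  b0: def={h,q} ue=∅
  b1: def={q,t} ue=∅
  b2: def={i,p} ue=∅
  b3: def={t} ue={h,t}
  b4: def={q} ue=∅
  b5: def={q,t} ue={q}
  b6: def={p,q,t} ue=∅

Backward fixpoint:
  live b0: ∅→{h,q}
  live b1: {h}→{h,q,t}
  live b2: {q}→{q}
  live b3: {h,q,t}→{h,q}
  live b4: ∅→∅
  live b5: {q}→∅
  live b6: ∅→∅

Conflict graph:
  h↔{q,t}
  i↔{p,q}
  p↔{i,q}
  q↔{h,i,p,t}
  t↔{h,q}

Chromatic number:
  {h,q,t} pairwise interfere (3-clique) ⇒ χ ≥ 3
  3-colouring: R0={q}  R1={h,i}  R2={p,t}
  χ = 3

Answer: 3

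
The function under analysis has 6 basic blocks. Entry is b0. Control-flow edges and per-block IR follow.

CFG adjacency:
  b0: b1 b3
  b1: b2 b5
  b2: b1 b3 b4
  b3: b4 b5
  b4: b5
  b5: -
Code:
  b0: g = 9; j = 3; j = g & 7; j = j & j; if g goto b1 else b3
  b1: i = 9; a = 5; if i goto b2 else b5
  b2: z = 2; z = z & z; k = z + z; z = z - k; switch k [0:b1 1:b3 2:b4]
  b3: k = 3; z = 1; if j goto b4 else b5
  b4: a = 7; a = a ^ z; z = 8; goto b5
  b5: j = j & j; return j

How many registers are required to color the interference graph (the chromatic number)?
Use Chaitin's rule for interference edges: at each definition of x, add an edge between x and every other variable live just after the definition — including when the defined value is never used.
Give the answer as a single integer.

Answer: 3

Derivation:
def/use:
  b0 def {g,j} use ∅
  b1 def {a,i} use ∅
  b2 def {k,z} use ∅
  b3 def {k,z} use {j}
  b4 def {a,z} use {z}
  b5 def {j} use {j}

Live sets:
  b0: in=∅ out={j}
  b1: in={j} out={j}
  b2: in={j} out={j,z}
  b3: in={j} out={j,z}
  b4: in={j,z} out={j}
  b5: in={j} out=∅

Interference:
  a: {i,j,z}
  g: {j}
  i: {a,j}
  j: {a,g,i,k,z}
  k: {j,z}
  z: {a,j,k}

Chromatic number:
  clique {a,i,j} ⇒ need ≥ 3
  assign a→R1 g→R1 i→R2 j→R0 k→R1 z→R2 — no edge inside a register ⇒ χ ≤ 3
  χ = 3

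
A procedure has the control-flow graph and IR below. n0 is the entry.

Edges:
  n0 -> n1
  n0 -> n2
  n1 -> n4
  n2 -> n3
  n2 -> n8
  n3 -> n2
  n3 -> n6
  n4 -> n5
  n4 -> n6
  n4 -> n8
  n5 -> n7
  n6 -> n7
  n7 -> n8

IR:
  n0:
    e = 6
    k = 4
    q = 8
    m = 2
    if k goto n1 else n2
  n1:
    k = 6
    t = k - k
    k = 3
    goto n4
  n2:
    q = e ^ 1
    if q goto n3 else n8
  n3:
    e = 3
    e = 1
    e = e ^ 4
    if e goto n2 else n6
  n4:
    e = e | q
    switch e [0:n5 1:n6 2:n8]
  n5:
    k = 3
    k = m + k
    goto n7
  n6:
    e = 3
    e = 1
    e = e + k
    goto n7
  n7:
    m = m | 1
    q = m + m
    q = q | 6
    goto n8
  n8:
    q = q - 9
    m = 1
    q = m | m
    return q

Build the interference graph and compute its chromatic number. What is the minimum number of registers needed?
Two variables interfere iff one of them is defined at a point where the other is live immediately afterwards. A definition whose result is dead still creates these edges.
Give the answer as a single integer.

Answer: 4

Working:
def/use:
  n0 def {e,k,m,q} use ∅
  n1 def {k,t} use ∅
  n2 def {q} use {e}
  n3 def {e} use ∅
  n4 def {e} use {e,q}
  n5 def {k} use {m}
  n6 def {e} use {k}
  n7 def {m,q} use {m}
  n8 def {m,q} use {q}

Live sets:
  n0 li=∅ lo={e,k,m,q}
  n1 li={e,m,q} lo={e,k,m,q}
  n2 li={e,k,m} lo={k,m,q}
  n3 li={k,m} lo={e,k,m}
  n4 li={e,k,m,q} lo={k,m,q}
  n5 li={m} lo={m}
  n6 li={k,m} lo={m}
  n7 li={m} lo={q}
  n8 li={q} lo=∅

Interference:
  e: {k,m,q,t}
  k: {e,m,q}
  m: {e,k,q,t}
  q: {e,k,m,t}
  t: {e,m,q}

Colouring:
  {e,k,m,q} pairwise interfere (4-clique) ⇒ χ ≥ 4
  4-colouring: r0={e}  r1={m}  r2={q}  r3={k,t}
  χ = 4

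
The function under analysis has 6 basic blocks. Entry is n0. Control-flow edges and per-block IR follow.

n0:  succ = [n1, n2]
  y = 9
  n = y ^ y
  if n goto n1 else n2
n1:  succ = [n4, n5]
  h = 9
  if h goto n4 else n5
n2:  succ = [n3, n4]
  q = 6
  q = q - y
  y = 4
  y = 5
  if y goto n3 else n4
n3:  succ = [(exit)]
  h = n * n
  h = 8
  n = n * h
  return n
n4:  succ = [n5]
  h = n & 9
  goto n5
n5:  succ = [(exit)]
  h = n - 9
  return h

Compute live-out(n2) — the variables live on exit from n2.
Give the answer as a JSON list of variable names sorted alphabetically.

Answer: ["n"]

Analysis:
Block summaries:
  n0: def={n,y} ue=∅
  n1: def={h} ue=∅
  n2: def={q,y} ue={y}
  n3: def={h,n} ue={n}
  n4: def={h} ue={n}
  n5: def={h} ue={n}

Liveness:
  n0 li=∅ lo={n,y}
  n1 li={n} lo={n}
  n2 li={n,y} lo={n}
  n3 li={n} lo=∅
  n4 li={n} lo={n}
  n5 li={n} lo=∅

live-out(n2) = ["n"]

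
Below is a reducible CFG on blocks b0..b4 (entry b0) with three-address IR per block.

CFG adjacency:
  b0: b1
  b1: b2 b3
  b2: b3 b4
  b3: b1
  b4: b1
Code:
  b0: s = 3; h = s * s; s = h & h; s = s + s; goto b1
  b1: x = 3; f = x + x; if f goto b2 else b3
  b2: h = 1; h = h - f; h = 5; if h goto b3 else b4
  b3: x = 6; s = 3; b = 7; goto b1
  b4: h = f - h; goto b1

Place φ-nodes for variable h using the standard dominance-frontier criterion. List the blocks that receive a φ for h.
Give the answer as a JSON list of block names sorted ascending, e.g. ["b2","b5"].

idom tree: b1←b0 b2←b1 b3←b1 b4←b2
Dom∩ at merges:
  b1: preds {b0,b3,b4}: {b0} ∩ {b0,b1,b3} ∩ {b0,b1,b2,b4} = {b0}; idom=b0
  b3: preds {b1,b2}: {b0,b1} ∩ {b0,b1,b2} = {b0,b1}; idom=b1

DF derivation:
  b1←b0: walk · to b0
  b1←b3: walk b3→b1 to b0
  b1←b4: walk b4→b2→b1 to b0
  b3←b1: walk · to b1
  b3←b2: walk b2 to b1
  b0 → ∅
  b1 → {b1}
  b2 → {b1,b3}
  b3 → {b1}
  b4 → {b1}

φ for h: defs {b0,b2,b4}
  DF⁺ = {b1,b3}

Answer: ["b1", "b3"]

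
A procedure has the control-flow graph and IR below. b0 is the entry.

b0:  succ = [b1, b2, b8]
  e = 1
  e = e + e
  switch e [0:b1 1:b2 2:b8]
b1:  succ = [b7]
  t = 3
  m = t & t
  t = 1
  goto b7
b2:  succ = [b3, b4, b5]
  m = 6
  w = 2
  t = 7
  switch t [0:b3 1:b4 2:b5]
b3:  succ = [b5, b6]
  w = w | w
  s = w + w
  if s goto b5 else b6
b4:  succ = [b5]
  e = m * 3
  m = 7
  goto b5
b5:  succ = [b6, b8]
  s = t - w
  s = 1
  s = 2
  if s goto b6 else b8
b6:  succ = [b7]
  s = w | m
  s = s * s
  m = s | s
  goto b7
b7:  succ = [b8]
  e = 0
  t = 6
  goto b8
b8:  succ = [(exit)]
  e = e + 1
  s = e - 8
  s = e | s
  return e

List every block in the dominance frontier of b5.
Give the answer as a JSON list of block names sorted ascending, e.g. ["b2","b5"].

Answer: ["b6", "b8"]

Working:
idom tree: b1←b0 b2←b0 b3←b2 b4←b2 b5←b2 b6←b2 b7←b0 b8←b0
Dom at joins:
  b5: preds {b2,b3,b4}: {b0,b2} ∩ {b0,b2,b3} ∩ {b0,b2,b4} = {b0,b2}; idom=b2
  b6: preds {b3,b5}: {b0,b2,b3} ∩ {b0,b2,b5} = {b0,b2}; idom=b2
  b7: preds {b1,b6}: {b0,b1} ∩ {b0,b2,b6} = {b0}; idom=b0
  b8: preds {b0,b5,b7}: {b0} ∩ {b0,b2,b5} ∩ {b0,b7} = {b0}; idom=b0

Frontier:
  b5←b2: walk · to b2
  b5←b3: walk b3 to b2
  b5←b4: walk b4 to b2
  b6←b3: walk b3 to b2
  b6←b5: walk b5 to b2
  b7←b1: walk b1 to b0
  b7←b6: walk b6→b2 to b0
  b8←b0: walk · to b0
  b8←b5: walk b5→b2 to b0
  b8←b7: walk b7 to b0
  b0: DF=∅
  b1: DF={b7}
  b2: DF={b7,b8}
  b3: DF={b5,b6}
  b4: DF={b5}
  b5: DF={b6,b8}
  b6: DF={b7}
  b7: DF={b8}
  b8: DF=∅

DF(b5) = ["b6", "b8"]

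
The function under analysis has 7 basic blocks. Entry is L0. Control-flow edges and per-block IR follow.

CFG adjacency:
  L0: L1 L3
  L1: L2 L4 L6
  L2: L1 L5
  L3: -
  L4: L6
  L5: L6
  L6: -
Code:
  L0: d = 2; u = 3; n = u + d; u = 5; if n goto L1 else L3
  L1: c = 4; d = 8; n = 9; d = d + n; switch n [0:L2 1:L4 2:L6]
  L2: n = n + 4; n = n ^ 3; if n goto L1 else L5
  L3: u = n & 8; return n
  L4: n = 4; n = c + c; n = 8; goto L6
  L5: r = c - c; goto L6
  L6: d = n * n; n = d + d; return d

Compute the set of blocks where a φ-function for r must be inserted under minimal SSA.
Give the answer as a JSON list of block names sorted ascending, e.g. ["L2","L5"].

Answer: ["L6"]

Derivation:
idom tree: L1←L0 L2←L1 L3←L0 L4←L1 L5←L2 L6←L1
Join-block Dom:
  L1: preds {L0,L2}: {L0} ∩ {L0,L1,L2} = {L0}; idom=L0
  L6: preds {L1,L4,L5}: {L0,L1} ∩ {L0,L1,L4} ∩ {L0,L1,L2,L5} = {L0,L1}; idom=L1

DF derivation:
  L1←L0: walk · to L0
  L1←L2: walk L2→L1 to L0
  L6←L1: walk · to L1
  L6←L4: walk L4 to L1
  L6←L5: walk L5→L2 to L1
  DF(L0)=∅
  DF(L1)={L1}
  DF(L2)={L1,L6}
  DF(L3)=∅
  DF(L4)={L6}
  DF(L5)={L6}
  DF(L6)=∅

φ for r: defs {L5}
  DF⁺ = {L6}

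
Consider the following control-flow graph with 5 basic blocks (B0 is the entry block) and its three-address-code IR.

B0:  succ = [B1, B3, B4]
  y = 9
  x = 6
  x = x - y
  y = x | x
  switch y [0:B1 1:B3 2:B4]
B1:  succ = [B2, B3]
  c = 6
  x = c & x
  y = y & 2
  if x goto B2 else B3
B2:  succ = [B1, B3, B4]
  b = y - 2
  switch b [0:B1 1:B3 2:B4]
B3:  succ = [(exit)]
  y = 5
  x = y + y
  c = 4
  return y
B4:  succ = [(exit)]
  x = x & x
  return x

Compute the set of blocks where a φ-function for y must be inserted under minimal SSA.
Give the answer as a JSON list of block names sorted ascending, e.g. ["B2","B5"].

Answer: ["B1", "B3", "B4"]

Working:
idom tree: B1←B0 B2←B1 B3←B0 B4←B0
Dom at joins:
  B1: preds {B0,B2}: {B0} ∩ {B0,B1,B2} = {B0}; idom=B0
  B3: preds {B0,B1,B2}: {B0} ∩ {B0,B1} ∩ {B0,B1,B2} = {B0}; idom=B0
  B4: preds {B0,B2}: {B0} ∩ {B0,B1,B2} = {B0}; idom=B0

DF walk-up:
  join B1 pred B0: · stop@B0
  join B1 pred B2: B2→B1 stop@B0
  join B3 pred B0: · stop@B0
  join B3 pred B1: B1 stop@B0
  join B3 pred B2: B2→B1 stop@B0
  join B4 pred B0: · stop@B0
  join B4 pred B2: B2→B1 stop@B0
  B0 → ∅
  B1 → {B1,B3,B4}
  B2 → {B1,B3,B4}
  B3 → ∅
  B4 → ∅

φ for y: defs {B0,B1,B3}
  DF⁺ = {B1,B3,B4}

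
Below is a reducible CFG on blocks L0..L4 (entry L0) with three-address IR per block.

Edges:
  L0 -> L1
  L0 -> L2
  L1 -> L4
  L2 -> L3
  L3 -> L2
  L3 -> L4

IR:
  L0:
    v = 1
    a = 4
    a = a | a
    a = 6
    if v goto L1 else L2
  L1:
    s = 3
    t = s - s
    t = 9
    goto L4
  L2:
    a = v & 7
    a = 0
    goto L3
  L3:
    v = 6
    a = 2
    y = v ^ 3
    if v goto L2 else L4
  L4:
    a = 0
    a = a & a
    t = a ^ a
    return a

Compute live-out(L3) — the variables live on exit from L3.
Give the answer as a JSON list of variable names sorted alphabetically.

def/use:
  L0: {a,v} / ∅
  L1: {s,t} / ∅
  L2: {a} / {v}
  L3: {a,v,y} / ∅
  L4: {a,t} / ∅

Backward fixpoint:
  L0 li=∅ lo={v}
  L1 li=∅ lo=∅
  L2 li={v} lo=∅
  L3 li=∅ lo={v}
  L4 li=∅ lo=∅

live-out(L3) = ["v"]

Answer: ["v"]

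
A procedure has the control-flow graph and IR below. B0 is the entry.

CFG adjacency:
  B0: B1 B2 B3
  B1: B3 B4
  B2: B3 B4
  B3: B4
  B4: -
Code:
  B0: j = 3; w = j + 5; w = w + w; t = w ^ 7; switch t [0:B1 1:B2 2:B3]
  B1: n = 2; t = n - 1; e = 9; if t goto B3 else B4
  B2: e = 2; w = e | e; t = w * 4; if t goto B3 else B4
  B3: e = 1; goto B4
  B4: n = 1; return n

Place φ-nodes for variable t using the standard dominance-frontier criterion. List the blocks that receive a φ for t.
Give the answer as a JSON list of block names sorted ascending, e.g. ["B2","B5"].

Answer: ["B3", "B4"]

Working:
idom tree: B1←B0 B2←B0 B3←B0 B4←B0
Join-block Dom:
  B3: preds {B0,B1,B2}: {B0} ∩ {B0,B1} ∩ {B0,B2} = {B0}; idom=B0
  B4: preds {B1,B2,B3}: {B0,B1} ∩ {B0,B2} ∩ {B0,B3} = {B0}; idom=B0

DF derivation:
  join B3 pred B0: · stop@B0
  join B3 pred B1: B1 stop@B0
  join B3 pred B2: B2 stop@B0
  join B4 pred B1: B1 stop@B0
  join B4 pred B2: B2 stop@B0
  join B4 pred B3: B3 stop@B0
  B0: DF=∅
  B1: DF={B3,B4}
  B2: DF={B3,B4}
  B3: DF={B4}
  B4: DF=∅

φ for t: defs {B0,B1,B2}
  DF⁺ = {B3,B4}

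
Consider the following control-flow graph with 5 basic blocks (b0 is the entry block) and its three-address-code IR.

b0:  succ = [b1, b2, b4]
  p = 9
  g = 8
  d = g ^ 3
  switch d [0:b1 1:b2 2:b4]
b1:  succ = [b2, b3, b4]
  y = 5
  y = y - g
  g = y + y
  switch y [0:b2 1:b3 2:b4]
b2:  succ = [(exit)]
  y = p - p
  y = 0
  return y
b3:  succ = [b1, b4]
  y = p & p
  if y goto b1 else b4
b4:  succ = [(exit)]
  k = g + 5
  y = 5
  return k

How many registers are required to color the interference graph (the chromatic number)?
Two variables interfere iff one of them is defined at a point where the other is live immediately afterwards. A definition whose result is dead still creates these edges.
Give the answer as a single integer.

Answer: 3

Working:
def/use:
  b0 def {d,g,p} use ∅
  b1 def {g,y} use {g}
  b2 def {y} use {p}
  b3 def {y} use {p}
  b4 def {k,y} use {g}

Liveness:
  live b0: ∅→{g,p}
  live b1: {g,p}→{g,p}
  live b2: {p}→∅
  live b3: {g,p}→{g,p}
  live b4: {g}→∅

Interference:
  d↔{g,p}
  g↔{d,p,y}
  k↔{y}
  p↔{d,g,y}
  y↔{g,k,p}

Chromatic number:
  {d,g,p} pairwise interfere (3-clique) ⇒ χ ≥ 3
  assign d→c2 g→c0 k→c0 p→c1 y→c2 — no edge inside a register ⇒ χ ≤ 3
  χ = 3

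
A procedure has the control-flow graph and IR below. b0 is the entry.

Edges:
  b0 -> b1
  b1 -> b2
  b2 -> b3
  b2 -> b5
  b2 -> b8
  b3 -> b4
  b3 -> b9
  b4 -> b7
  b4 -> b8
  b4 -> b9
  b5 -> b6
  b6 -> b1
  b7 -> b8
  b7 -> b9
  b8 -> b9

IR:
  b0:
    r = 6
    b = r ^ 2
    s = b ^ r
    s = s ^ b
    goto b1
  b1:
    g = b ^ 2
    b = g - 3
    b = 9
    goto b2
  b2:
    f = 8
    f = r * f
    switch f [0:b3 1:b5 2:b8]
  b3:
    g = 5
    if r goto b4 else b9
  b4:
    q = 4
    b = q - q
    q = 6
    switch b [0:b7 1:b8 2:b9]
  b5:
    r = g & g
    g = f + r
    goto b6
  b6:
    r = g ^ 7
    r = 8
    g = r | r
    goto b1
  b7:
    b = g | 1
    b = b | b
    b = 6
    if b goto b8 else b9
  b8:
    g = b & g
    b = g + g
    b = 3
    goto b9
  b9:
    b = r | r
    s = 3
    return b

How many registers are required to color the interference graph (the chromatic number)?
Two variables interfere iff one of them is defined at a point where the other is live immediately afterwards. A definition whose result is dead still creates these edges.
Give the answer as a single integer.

Per-block:
  b0: {b,r,s} / ∅
  b1: {b,g} / {b}
  b2: {f} / {r}
  b3: {g} / {r}
  b4: {b,q} / ∅
  b5: {g,r} / {f,g}
  b6: {g,r} / {g}
  b7: {b} / {g}
  b8: {b,g} / {b,g}
  b9: {b,s} / {r}

Backward fixpoint:
  live b0: ∅→{b,r}
  live b1: {b,r}→{b,g,r}
  live b2: {b,g,r}→{b,f,g,r}
  live b3: {r}→{g,r}
  live b4: {g,r}→{b,g,r}
  live b5: {b,f,g}→{b,g}
  live b6: {b,g}→{b,r}
  live b7: {g,r}→{b,g,r}
  live b8: {b,g,r}→{r}
  live b9: {r}→∅

Conflict graph:
  b: {f,g,q,r,s}
  f: {b,g,r}
  g: {b,f,q,r}
  q: {b,g,r}
  r: {b,f,g,q,s}
  s: {b,r}

Chromatic number:
  {b,f,g,r} pairwise interfere (4-clique) ⇒ χ ≥ 4
  4-colouring: r0={b}  r1={r}  r2={g,s}  r3={f,q}
  χ = 4

Answer: 4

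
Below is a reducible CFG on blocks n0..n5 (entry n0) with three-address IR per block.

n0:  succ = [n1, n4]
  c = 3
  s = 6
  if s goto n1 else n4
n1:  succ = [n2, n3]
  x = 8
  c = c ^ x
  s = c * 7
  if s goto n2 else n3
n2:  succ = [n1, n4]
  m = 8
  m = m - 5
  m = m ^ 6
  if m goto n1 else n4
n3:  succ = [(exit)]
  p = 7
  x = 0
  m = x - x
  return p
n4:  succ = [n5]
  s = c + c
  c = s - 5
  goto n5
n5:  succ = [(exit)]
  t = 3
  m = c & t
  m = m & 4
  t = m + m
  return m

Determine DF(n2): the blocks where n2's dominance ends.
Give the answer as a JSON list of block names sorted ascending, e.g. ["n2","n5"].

idom tree: n1←n0 n2←n1 n3←n1 n4←n0 n5←n4
Dom at joins:
  n1: preds {n0,n2}: {n0} ∩ {n0,n1,n2} = {n0}; idom=n0
  n4: preds {n0,n2}: {n0} ∩ {n0,n1,n2} = {n0}; idom=n0

Frontier:
  join n1 pred n0: · stop@n0
  join n1 pred n2: n2→n1 stop@n0
  join n4 pred n0: · stop@n0
  join n4 pred n2: n2→n1 stop@n0
  n0: DF=∅
  n1: DF={n1,n4}
  n2: DF={n1,n4}
  n3: DF=∅
  n4: DF=∅
  n5: DF=∅

DF(n2) = ["n1", "n4"]

Answer: ["n1", "n4"]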